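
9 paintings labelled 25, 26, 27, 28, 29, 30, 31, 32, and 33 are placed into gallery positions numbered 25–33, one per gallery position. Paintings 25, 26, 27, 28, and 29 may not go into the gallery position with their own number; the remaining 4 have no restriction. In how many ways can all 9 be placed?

205056

Let Aᵢ (for 25 ≤ i ≤ 29) be the placements that put painting i in its forbidden gallery position. Any j of these fix j positions, leaving (9−j)! ways to fill the rest, and there are C(5,j) ways to pick which j.
By inclusion–exclusion, the number of valid placements is Σ_{j=0}^{5} (−1)^j C(5,j)·(9−j)!.
Computing: 362880 − 201600 + 50400 − 7200 + 600 − 24 = 205056.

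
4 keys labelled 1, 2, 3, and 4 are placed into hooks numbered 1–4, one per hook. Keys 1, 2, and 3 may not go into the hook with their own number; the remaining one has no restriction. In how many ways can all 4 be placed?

Let Aᵢ (for i ∈ {1, 2, 3}) be the placements that put key i in its forbidden hook. Any j of these fix j positions, leaving (4−j)! ways to fill the rest, and there are C(3,j) ways to pick which j.
By inclusion–exclusion, the number of valid placements is Σ_{j=0}^{3} (−1)^j C(3,j)·(4−j)!.
Computing: 24 − 18 + 6 − 1 = 11.

11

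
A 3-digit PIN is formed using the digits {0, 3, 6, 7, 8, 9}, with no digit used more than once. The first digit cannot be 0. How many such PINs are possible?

The first digit has 6−1 = 5 choices (anything except 0).
The remaining 2 digits are filled from the other 5 symbols without repetition: 5 × 4 = 20.
Total: 5 × 20 = 100.

100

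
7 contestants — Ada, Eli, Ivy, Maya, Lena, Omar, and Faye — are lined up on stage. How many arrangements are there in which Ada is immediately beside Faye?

Treat {Ada, Faye} as a single unit. There are 6 units to order, and the pair itself can be ordered 2 ways.
That gives 2 × 6! = 2 × 720 = 1440.

1440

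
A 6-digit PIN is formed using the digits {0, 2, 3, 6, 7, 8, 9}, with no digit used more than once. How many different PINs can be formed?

This is a permutation of 6 out of 7: P(7,6) = 7!/1!.
That product is 7 × 6 × 5 × 4 × 3 × 2 = 5040.

5040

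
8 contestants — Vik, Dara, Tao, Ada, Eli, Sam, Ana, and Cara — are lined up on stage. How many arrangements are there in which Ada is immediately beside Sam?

10080

Treat {Ada, Sam} as a single unit. There are 7 units to order, and the pair itself can be ordered 2 ways.
That gives 2 × 7! = 2 × 5040 = 10080.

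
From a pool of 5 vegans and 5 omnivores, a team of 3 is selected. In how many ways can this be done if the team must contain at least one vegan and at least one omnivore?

Unrestricted: C(10,3) = 120 ways to pick any 3 of the 10.
Subtract selections that omit an entire group: no vegans → C(5,3) = 10; no omnivores → C(5,3) = 10.
Both groups omitted at once is impossible, so 120 − 20 = 100.

100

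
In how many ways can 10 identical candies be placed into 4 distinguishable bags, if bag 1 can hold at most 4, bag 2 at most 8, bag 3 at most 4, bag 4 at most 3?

By stars and bars, unrestricted non-negative solutions to x_1+…+x_4 = 10 number C(10+3,3) = 286.
Subtract solutions that violate a single cap (substitute x_i' = x_i − (cap_i+1)): x_1 ≥ 5 gives C(8,3) = 56; x_2 ≥ 9 gives C(4,3) = 4; x_3 ≥ 5 gives C(8,3) = 56; x_4 ≥ 4 gives C(9,3) = 84. Together 200.
Add back pairs where two caps are both exceeded: 0 + 1 + 4 + 0 + 0 + 4 = 9.
By inclusion–exclusion the count is 286 − 200 + 9 = 95.

95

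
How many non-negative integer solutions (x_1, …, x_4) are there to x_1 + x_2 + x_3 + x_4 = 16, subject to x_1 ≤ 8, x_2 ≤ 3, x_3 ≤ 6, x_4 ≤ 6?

98

Ignoring the caps, the number of non-negative solutions to x_1+…+x_4 = 16 is C(19,3) = 969.
Subtract solutions that violate a single cap (substitute x_i' = x_i − (cap_i+1)): x_1 ≥ 9 gives C(10,3) = 120; x_2 ≥ 4 gives C(15,3) = 455; x_3 ≥ 7 gives C(12,3) = 220; x_4 ≥ 7 gives C(12,3) = 220. Together 1015.
Add back pairs where two caps are both exceeded: 20 + 1 + 1 + 56 + 56 + 10 = 144.
By inclusion–exclusion the count is 969 − 1015 + 144 = 98.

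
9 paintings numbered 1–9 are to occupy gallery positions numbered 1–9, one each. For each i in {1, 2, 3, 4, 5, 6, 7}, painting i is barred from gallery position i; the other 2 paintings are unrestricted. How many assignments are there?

Let Aᵢ (for 1 ≤ i ≤ 7) be the placements that put painting i in its forbidden gallery position. Any j of these fix j positions, leaving (9−j)! ways to fill the rest, and there are C(7,j) ways to pick which j.
By inclusion–exclusion, the number of valid placements is Σ_{j=0}^{7} (−1)^j C(7,j)·(9−j)!.
Computing: 362880 − 282240 + 105840 − 25200 + 4200 − 504 + 42 − 2 = 165016.

165016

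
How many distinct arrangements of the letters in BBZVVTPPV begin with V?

5040

With the first slot taken by V, it remains to arrange the other 8 letters (BBZVTPPV).
Those 8 letters have B appearing twice, P appearing twice, and V appearing twice, giving (8)!/(2!·2!·2!) = 5040.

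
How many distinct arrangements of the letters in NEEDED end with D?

20

With the last slot taken by D, it remains to arrange the other 5 letters (NEEED).
Those 5 letters have E appearing 3 times, giving (5)!/(3!) = 20.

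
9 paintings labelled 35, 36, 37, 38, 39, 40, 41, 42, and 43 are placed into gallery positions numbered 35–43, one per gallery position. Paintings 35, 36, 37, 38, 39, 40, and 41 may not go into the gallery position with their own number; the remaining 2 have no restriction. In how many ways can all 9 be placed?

Let Aᵢ (for 35 ≤ i ≤ 41) be the placements that put painting i in its forbidden gallery position. Any j of these fix j positions, leaving (9−j)! ways to fill the rest, and there are C(7,j) ways to pick which j.
By inclusion–exclusion, the number of valid placements is Σ_{j=0}^{7} (−1)^j C(7,j)·(9−j)!.
Computing: 362880 − 282240 + 105840 − 25200 + 4200 − 504 + 42 − 2 = 165016.

165016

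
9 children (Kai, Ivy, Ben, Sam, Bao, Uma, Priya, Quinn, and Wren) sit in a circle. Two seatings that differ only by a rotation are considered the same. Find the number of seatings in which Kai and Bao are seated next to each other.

10080

Treat {Kai, Bao} as one unit (2 internal orders) and seat the resulting 8 units around the table: (7)! circular arrangements.
So 2 × (7)! = 2 × 5040 = 10080.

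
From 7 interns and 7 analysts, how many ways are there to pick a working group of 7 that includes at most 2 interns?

491

Split by how many interns are chosen (0 through 2).
Sum: C(7,0)·C(7,7) + C(7,1)·C(7,6) + C(7,2)·C(7,5) = 1 + 49 + 441 = 491.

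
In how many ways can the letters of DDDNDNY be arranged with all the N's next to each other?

30

Treat the 2 copies of N as a single block. The multiset to arrange is then {NN, D, D, D, D, Y}, 6 items in all.
That gives (6)!/(4!) = 30 arrangements.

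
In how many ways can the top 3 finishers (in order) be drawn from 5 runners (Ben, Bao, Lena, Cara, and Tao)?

There are 5 choices for 1st place, 4 for 2nd, and 3 for 3rd.
That gives 5 × 4 × 3 = 60.

60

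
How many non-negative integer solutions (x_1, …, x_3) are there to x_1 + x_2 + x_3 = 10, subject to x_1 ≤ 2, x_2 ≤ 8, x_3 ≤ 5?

Ignoring the caps, the number of non-negative solutions to x_1+…+x_3 = 10 is C(12,2) = 66.
Subtract solutions that violate a single cap (substitute x_i' = x_i − (cap_i+1)): x_1 ≥ 3 gives C(9,2) = 36; x_2 ≥ 9 gives C(3,2) = 3; x_3 ≥ 6 gives C(6,2) = 15. Together 54.
Add back pairs where two caps are both exceeded: 0 + 3 + 0 = 3.
By inclusion–exclusion the count is 66 − 54 + 3 = 15.

15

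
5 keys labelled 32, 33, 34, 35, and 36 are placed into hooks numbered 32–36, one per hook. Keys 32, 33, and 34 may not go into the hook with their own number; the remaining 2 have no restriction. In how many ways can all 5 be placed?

Let Aᵢ (for i ∈ {32, 33, 34}) be the placements that put key i in its forbidden hook. Any j of these fix j positions, leaving (5−j)! ways to fill the rest, and there are C(3,j) ways to pick which j.
By inclusion–exclusion, the number of valid placements is Σ_{j=0}^{3} (−1)^j C(3,j)·(5−j)!.
Computing: 120 − 72 + 18 − 2 = 64.

64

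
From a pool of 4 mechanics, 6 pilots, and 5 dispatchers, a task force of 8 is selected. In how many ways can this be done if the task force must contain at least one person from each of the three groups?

6216

Unrestricted: C(15,8) = 6435 ways to pick any 8 of the 15.
Selections missing a whole group: no mechanics → C(11,8) = 165; no pilots → C(9,8) = 9; no dispatchers → C(10,8) = 45.
Add back selections omitting two groups (i.e. drawn from a single group): C(4,8) + C(6,8) + C(5,8) = 0.
By inclusion–exclusion: 6435 − 219 + 0 = 6216.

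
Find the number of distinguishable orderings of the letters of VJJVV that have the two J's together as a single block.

4

Treat the 2 copies of J as a single block. The multiset to arrange is then {JJ, V, V, V}, 4 items in all.
That gives (4)!/(3!) = 4 arrangements.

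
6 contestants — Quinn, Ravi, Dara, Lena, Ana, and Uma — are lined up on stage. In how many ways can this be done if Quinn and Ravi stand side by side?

240

Treat {Quinn, Ravi} as a single unit. There are 5 units to order, and the pair itself can be ordered 2 ways.
That gives 2 × 5! = 2 × 120 = 240.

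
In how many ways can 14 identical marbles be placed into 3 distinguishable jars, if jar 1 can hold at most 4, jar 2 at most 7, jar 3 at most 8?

Without the upper bounds there are C(16,2) = 120 ways to split 14 among 3 jars.
Subtract solutions that violate a single cap (substitute x_i' = x_i − (cap_i+1)): x_1 ≥ 5 gives C(11,2) = 55; x_2 ≥ 8 gives C(8,2) = 28; x_3 ≥ 9 gives C(7,2) = 21. Together 104.
Add back pairs where two caps are both exceeded: 3 + 1 + 0 = 4.
By inclusion–exclusion the count is 120 − 104 + 4 = 20.

20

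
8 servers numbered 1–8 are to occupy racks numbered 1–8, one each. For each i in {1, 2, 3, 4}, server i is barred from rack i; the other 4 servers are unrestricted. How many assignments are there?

Let Aᵢ (for 1 ≤ i ≤ 4) be the placements that put server i in its forbidden rack. Any j of these fix j positions, leaving (8−j)! ways to fill the rest, and there are C(4,j) ways to pick which j.
By inclusion–exclusion, the number of valid placements is Σ_{j=0}^{4} (−1)^j C(4,j)·(8−j)!.
Computing: 40320 − 20160 + 4320 − 480 + 24 = 24024.

24024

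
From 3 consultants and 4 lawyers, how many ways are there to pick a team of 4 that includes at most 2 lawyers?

Split by how many lawyers are chosen (0 through 2).
Sum: C(4,0)·C(3,4) + C(4,1)·C(3,3) + C(4,2)·C(3,2) = 0 + 4 + 18 = 22.

22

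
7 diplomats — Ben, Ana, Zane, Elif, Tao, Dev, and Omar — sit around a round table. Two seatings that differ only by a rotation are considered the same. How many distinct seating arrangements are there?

Around a circle, 7 distinct people have 7!/7 = (6)! = 720 rotationally distinct seatings.

720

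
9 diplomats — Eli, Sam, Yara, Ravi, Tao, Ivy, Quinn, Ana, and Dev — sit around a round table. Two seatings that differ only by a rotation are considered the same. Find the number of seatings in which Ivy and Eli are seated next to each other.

Glue Ivy and Eli into a block (2 internal orders). Seating 8 units around a circle gives (7)! arrangements.
So 2 × (7)! = 2 × 5040 = 10080.

10080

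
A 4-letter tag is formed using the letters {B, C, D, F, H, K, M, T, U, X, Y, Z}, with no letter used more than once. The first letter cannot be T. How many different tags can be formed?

The first letter has 12−1 = 11 choices (anything except T).
The remaining 3 letters are filled from the other 11 symbols without repetition: 11 × 10 × 9 = 990.
Total: 11 × 990 = 10890.

10890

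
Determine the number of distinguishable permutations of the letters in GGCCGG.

GGCCGG has 6 letters with C appearing twice and G appearing 4 times.
The number of distinct arrangements is 6!/(4!·2!) = 720/48 = 15.

15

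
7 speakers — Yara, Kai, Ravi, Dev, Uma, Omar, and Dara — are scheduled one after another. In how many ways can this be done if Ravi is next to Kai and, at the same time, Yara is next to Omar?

Treat {Ravi,Kai} as one block (2 orders) and {Yara,Omar} as another (2 orders).
That leaves 5 units to arrange: 2 × 2 × 5! = 4 × 120 = 480.

480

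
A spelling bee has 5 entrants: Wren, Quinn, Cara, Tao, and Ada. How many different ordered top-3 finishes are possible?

60

There are 5 choices for 1st place, 4 for 2nd, and 3 for 3rd.
That gives 5 × 4 × 3 = 60.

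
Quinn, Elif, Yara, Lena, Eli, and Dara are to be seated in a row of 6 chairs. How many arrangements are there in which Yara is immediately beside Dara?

240

Place the 4 others and the Yara-Dara pair as 5 objects in a line; the pair has 2 internal arrangements.
So the count is 2·(5)! = 240.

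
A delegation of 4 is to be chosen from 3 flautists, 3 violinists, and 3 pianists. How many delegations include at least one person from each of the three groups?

Unrestricted: C(9,4) = 126 ways to pick any 4 of the 9.
Subtract selections that omit an entire group: no flautists → C(6,4) = 15; no violinists → C(6,4) = 15; no pianists → C(6,4) = 15.
Add back selections omitting two groups (i.e. drawn from a single group): C(3,4) + C(3,4) + C(3,4) = 0.
By inclusion–exclusion: 126 − 45 + 0 = 81.

81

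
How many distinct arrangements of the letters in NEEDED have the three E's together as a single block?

12

Treat the 3 copies of E as a single block. The multiset to arrange is then {EEE, D, D, N}, 4 items in all.
That gives (4)!/(2!) = 12 arrangements.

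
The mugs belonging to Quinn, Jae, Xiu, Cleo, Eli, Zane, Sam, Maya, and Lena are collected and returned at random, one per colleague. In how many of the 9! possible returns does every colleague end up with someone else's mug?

133496

Count assignments avoiding every fixed point. For any j of the 9 colleagues fixed to their own mug, the other 9−j can be arranged in (9−j)! ways.
By inclusion–exclusion this is Σ_{j=0}^{9} (−1)^j C(9,j)·(9−j)!.
Computing: 362880 − 362880 + 181440 − 60480 + 15120 − 3024 + 504 − 72 + 9 − 1 = 133496.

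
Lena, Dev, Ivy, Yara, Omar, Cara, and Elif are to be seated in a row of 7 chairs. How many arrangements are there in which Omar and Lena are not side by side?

3600

Of the 7! = 5040 arrangements, those with Omar and Lena adjacent number 2 × 6! = 1440 (treat the pair as a block with 2 internal orders).
So 5040 − 1440 = 3600 arrangements keep them apart.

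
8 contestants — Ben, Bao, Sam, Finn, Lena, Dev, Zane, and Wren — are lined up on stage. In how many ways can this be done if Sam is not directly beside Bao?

Of the 8! = 40320 arrangements, those with Sam and Bao adjacent number 2 × 7! = 10080 (treat the pair as a block with 2 internal orders).
Complementary counting: 40320 − 10080 = 30240.

30240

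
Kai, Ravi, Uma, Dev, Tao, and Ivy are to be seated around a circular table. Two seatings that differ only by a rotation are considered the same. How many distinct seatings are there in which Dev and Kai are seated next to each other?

48

Glue Dev and Kai into a block (2 internal orders). Seating 5 units around a circle gives (4)! arrangements.
So 2 × (4)! = 2 × 24 = 48.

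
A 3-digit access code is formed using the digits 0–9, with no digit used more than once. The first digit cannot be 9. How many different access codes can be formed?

648

The first digit has 10−1 = 9 choices (anything except 9).
The remaining 2 digits are filled from the other 9 symbols without repetition: 9 × 8 = 72.
Total: 9 × 72 = 648.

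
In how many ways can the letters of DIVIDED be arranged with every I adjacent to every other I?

Treat the 2 copies of I as a single block. The multiset to arrange is then {II, D, D, D, E, V}, 6 items in all.
That gives (6)!/(3!) = 120 arrangements.

120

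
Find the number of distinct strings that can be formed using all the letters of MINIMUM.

Letter multiplicities in MINIMUM: I×2, M×3, N×1, U×1.
Dividing 7! = 5040 by 3!·2! = 12 for the repeated letters gives 420.

420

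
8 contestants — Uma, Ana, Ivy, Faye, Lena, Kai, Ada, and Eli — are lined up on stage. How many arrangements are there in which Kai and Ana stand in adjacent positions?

10080

Treat {Kai, Ana} as a single unit. There are 7 units to order, and the pair itself can be ordered 2 ways.
That gives 2 × 7! = 2 × 5040 = 10080.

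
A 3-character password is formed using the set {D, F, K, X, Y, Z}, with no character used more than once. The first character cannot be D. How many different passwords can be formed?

100

The first character has 6−1 = 5 choices (anything except D).
The remaining 2 characters are filled from the other 5 symbols without repetition: 5 × 4 = 20.
Total: 5 × 20 = 100.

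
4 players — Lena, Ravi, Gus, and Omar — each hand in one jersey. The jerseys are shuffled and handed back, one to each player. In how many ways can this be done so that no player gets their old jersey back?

9

This is the derangement count D_4: permutations of 4 items with no fixed point.
By inclusion–exclusion this is Σ_{j=0}^{4} (−1)^j C(4,j)·(4−j)!.
Computing: 24 − 24 + 12 − 4 + 1 = 9.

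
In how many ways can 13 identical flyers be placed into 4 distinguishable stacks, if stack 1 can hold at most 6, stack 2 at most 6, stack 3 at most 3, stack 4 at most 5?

94

Ignoring the caps, the number of non-negative solutions to x_1+…+x_4 = 13 is C(16,3) = 560.
Subtract solutions that violate a single cap (substitute x_i' = x_i − (cap_i+1)): x_1 ≥ 7 gives C(9,3) = 84; x_2 ≥ 7 gives C(9,3) = 84; x_3 ≥ 4 gives C(12,3) = 220; x_4 ≥ 6 gives C(10,3) = 120. Together 508.
Add back pairs where two caps are both exceeded: 0 + 10 + 1 + 10 + 1 + 20 = 42.
By inclusion–exclusion the count is 560 − 508 + 42 = 94.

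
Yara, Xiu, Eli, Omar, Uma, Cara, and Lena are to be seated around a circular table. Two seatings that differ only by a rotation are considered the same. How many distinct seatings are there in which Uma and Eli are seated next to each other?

Treat {Uma, Eli} as one unit (2 internal orders) and seat the resulting 6 units around the table: (5)! circular arrangements.
So 2 × (5)! = 2 × 120 = 240.

240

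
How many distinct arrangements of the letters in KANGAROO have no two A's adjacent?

7560

There are 8!/(2!·2!) = 10080 arrangements of KANGAROO in total.
Arrangements with the A's together: treat AA as one letter, giving (7)!/(2!) = 2520.
Subtracting, 10080 − 2520 = 7560 arrangements keep the A's apart.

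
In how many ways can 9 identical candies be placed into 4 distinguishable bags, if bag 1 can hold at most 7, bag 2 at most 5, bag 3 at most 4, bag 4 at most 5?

141

Without the upper bounds there are C(12,3) = 220 ways to split 9 among 4 bags.
Subtract solutions that violate a single cap (substitute x_i' = x_i − (cap_i+1)): x_1 ≥ 8 gives C(4,3) = 4; x_2 ≥ 6 gives C(6,3) = 20; x_3 ≥ 5 gives C(7,3) = 35; x_4 ≥ 6 gives C(6,3) = 20. Together 79.
No two caps can be exceeded simultaneously, so the pair terms are all 0.
By inclusion–exclusion the count is 220 − 79 + 0 = 141.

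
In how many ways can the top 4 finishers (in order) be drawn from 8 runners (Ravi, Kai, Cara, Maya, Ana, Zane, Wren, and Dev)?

1680

This is an ordered selection of 4 from 8: P(8,4).
That gives 8 × 7 × 6 × 5 = 1680.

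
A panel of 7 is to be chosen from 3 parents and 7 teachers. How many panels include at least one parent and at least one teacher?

119

With no constraint there are C(10,7) = 120 possible selections.
Subtract selections that omit an entire group: no parents → C(7,7) = 1; no teachers → C(3,7) = 0.
Both groups omitted at once is impossible, so 120 − 1 = 119.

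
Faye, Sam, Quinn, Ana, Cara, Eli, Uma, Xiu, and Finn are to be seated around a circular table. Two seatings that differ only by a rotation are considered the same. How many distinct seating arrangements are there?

Around a circle, 9 distinct people have 9!/9 = (8)! = 40320 rotationally distinct seatings.

40320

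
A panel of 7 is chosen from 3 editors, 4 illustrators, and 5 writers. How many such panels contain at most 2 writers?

246

Split by how many writers are chosen (0 through 2).
Sum: C(5,0)·C(7,7) + C(5,1)·C(7,6) + C(5,2)·C(7,5) = 1 + 35 + 210 = 246.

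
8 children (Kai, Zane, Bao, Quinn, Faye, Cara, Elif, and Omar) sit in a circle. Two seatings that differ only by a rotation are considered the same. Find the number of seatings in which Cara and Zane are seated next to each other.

1440

Glue Cara and Zane into a block (2 internal orders). Seating 7 units around a circle gives (6)! arrangements.
So 2 × (6)! = 2 × 720 = 1440.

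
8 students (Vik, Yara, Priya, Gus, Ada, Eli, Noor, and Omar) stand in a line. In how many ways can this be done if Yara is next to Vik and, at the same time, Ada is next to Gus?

2880

Treat {Yara,Vik} as one block (2 orders) and {Ada,Gus} as another (2 orders).
That leaves 6 units to arrange: 2 × 2 × 6! = 4 × 720 = 2880.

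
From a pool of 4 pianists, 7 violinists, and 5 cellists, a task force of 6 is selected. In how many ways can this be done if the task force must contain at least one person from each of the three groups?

With no constraint there are C(16,6) = 8008 possible selections.
Selections missing a whole group: no pianists → C(12,6) = 924; no violinists → C(9,6) = 84; no cellists → C(11,6) = 462.
Add back selections omitting two groups (i.e. drawn from a single group): C(4,6) + C(7,6) + C(5,6) = 7.
By inclusion–exclusion: 8008 − 1470 + 7 = 6545.

6545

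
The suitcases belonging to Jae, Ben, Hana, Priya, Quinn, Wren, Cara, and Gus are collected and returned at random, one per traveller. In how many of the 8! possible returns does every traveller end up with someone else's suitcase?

14833

This is the derangement count D_8: permutations of 8 items with no fixed point.
By inclusion–exclusion this is Σ_{j=0}^{8} (−1)^j C(8,j)·(8−j)!.
Computing: 40320 − 40320 + 20160 − 6720 + 1680 − 336 + 56 − 8 + 1 = 14833.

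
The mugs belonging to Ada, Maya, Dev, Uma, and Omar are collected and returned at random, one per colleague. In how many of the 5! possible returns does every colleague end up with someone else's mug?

44

This is the derangement count D_5: permutations of 5 items with no fixed point.
By inclusion–exclusion this is Σ_{j=0}^{5} (−1)^j C(5,j)·(5−j)!.
Computing: 120 − 120 + 60 − 20 + 5 − 1 = 44.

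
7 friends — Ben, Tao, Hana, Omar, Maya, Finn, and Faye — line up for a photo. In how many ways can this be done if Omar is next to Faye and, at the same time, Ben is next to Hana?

Treat {Omar,Faye} as one block (2 orders) and {Ben,Hana} as another (2 orders).
That leaves 5 units to arrange: 2 × 2 × 5! = 4 × 120 = 480.

480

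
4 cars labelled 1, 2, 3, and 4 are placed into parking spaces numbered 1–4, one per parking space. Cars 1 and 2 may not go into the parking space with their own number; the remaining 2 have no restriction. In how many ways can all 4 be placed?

14

Let Aᵢ (for i ∈ {1, 2}) be the placements that put car i in its forbidden parking space. Any j of these fix j positions, leaving (4−j)! ways to fill the rest, and there are C(2,j) ways to pick which j.
By inclusion–exclusion, the number of valid placements is Σ_{j=0}^{2} (−1)^j C(2,j)·(4−j)!.
Computing: 24 − 12 + 2 = 14.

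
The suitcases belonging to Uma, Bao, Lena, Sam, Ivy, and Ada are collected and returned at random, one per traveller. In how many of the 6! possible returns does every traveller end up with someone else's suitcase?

Let Aᵢ be the assignments in which traveller i gets their own suitcase. We want the size of the complement of A₁∪…∪A_6.
By inclusion–exclusion this is Σ_{j=0}^{6} (−1)^j C(6,j)·(6−j)!.
Computing: 720 − 720 + 360 − 120 + 30 − 6 + 1 = 265.

265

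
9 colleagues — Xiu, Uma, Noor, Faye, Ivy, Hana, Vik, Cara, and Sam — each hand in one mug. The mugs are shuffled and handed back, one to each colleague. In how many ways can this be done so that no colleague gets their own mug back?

133496

This is the derangement count D_9: permutations of 9 items with no fixed point.
By inclusion–exclusion this is Σ_{j=0}^{9} (−1)^j C(9,j)·(9−j)!.
Computing: 362880 − 362880 + 181440 − 60480 + 15120 − 3024 + 504 − 72 + 9 − 1 = 133496.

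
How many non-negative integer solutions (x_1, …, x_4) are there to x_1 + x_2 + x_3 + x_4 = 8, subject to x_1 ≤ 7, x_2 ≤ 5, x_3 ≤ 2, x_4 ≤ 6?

By stars and bars, unrestricted non-negative solutions to x_1+…+x_4 = 8 number C(8+3,3) = 165.
Subtract solutions that violate a single cap (substitute x_i' = x_i − (cap_i+1)): x_1 ≥ 8 gives C(3,3) = 1; x_2 ≥ 6 gives C(5,3) = 10; x_3 ≥ 3 gives C(8,3) = 56; x_4 ≥ 7 gives C(4,3) = 4. Together 71.
No two caps can be exceeded simultaneously, so the pair terms are all 0.
By inclusion–exclusion the count is 165 − 71 + 0 = 94.

94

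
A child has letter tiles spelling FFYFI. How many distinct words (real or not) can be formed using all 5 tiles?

The 5 letters of FFYFI have repeats: F appearing 3 times.
The number of distinct arrangements is 5!/(3!) = 120/6 = 20.

20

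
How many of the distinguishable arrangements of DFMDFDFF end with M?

35

Fix M in the last position and arrange the remaining 7 letters.
Those 7 letters have D appearing 3 times and F appearing 4 times, giving (7)!/(4!·3!) = 35.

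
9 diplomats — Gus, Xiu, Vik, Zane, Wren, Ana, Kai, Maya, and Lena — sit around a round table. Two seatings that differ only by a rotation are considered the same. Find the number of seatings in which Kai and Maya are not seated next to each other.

All circular seatings of 9 people number (8)! = 40320.
Seatings with Kai beside Maya: treat them as a block with 2 internal orders, giving 2 × (7)! = 10080.
Subtracting, 40320 − 10080 = 30240.

30240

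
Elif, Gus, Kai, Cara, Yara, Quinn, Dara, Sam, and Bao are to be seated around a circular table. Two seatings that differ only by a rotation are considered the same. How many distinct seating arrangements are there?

Around a circle, 9 distinct people have 9!/9 = (8)! = 40320 rotationally distinct seatings.

40320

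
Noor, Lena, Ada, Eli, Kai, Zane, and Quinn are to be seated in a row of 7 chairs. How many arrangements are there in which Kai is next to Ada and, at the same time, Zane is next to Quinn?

480

Treat {Kai,Ada} as one block (2 orders) and {Zane,Quinn} as another (2 orders).
That leaves 5 units to arrange: 2 × 2 × 5! = 4 × 120 = 480.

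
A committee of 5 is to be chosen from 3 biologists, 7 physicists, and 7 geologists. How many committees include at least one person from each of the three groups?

3724

Total 5-person selections from all 17: C(17,5) = 6188.
Selections missing a whole group: no biologists → C(14,5) = 2002; no physicists → C(10,5) = 252; no geologists → C(10,5) = 252.
Add back selections omitting two groups (i.e. drawn from a single group): C(3,5) + C(7,5) + C(7,5) = 42.
By inclusion–exclusion: 6188 − 2506 + 42 = 3724.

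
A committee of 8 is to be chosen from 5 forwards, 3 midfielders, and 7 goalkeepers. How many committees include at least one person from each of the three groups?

With no constraint there are C(15,8) = 6435 possible selections.
Subtract selections that omit an entire group: no forwards → C(10,8) = 45; no midfielders → C(12,8) = 495; no goalkeepers → C(8,8) = 1.
Add back selections omitting two groups (i.e. drawn from a single group): C(5,8) + C(3,8) + C(7,8) = 0.
By inclusion–exclusion: 6435 − 541 + 0 = 5894.

5894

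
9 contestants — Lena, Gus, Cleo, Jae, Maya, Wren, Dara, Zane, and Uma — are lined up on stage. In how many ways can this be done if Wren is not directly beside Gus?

Of the 9! = 362880 arrangements, those with Wren and Gus adjacent number 2 × 8! = 80640 (treat the pair as a block with 2 internal orders).
So 362880 − 80640 = 282240 arrangements keep them apart.

282240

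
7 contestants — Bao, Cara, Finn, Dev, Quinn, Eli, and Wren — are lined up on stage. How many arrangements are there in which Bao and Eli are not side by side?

Of the 7! = 5040 arrangements, those with Bao and Eli adjacent number 2 × 6! = 1440 (treat the pair as a block with 2 internal orders).
Complementary counting: 5040 − 1440 = 3600.

3600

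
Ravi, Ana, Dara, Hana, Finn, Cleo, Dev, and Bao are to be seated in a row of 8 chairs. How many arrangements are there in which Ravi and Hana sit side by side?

Place the 6 others and the Ravi-Hana pair as 7 objects in a line; the pair has 2 internal arrangements.
So the count is 2·(7)! = 10080.

10080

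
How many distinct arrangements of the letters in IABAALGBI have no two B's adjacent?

Total arrangements of IABAALGBI: 9!/(3!·2!·2!) = 15120.
If the two B's are adjacent, glue them into one block, leaving 8 items to arrange: (8)!/(3!·2!) = 3360 ways.
Hence 15120 − 3360 = 11760.

11760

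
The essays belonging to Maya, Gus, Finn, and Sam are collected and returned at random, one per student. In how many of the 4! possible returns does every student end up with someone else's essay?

9

This is the derangement count D_4: permutations of 4 items with no fixed point.
By inclusion–exclusion this is Σ_{j=0}^{4} (−1)^j C(4,j)·(4−j)!.
Computing: 24 − 24 + 12 − 4 + 1 = 9.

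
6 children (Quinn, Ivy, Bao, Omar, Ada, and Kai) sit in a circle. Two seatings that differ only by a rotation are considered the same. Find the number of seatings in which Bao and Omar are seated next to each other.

48

Treat {Bao, Omar} as one unit (2 internal orders) and seat the resulting 5 units around the table: (4)! circular arrangements.
So 2 × (4)! = 2 × 24 = 48.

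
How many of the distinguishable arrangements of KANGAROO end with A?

2520

Fix A in the last position and arrange the remaining 7 letters.
Those 7 letters have O appearing twice, giving (7)!/(2!) = 2520.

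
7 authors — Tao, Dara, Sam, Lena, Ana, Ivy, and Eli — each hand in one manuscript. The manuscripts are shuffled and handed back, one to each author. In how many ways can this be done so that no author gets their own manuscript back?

Let Aᵢ be the assignments in which author i gets their own manuscript. We want the size of the complement of A₁∪…∪A_7.
By inclusion–exclusion this is Σ_{j=0}^{7} (−1)^j C(7,j)·(7−j)!.
Computing: 5040 − 5040 + 2520 − 840 + 210 − 42 + 7 − 1 = 1854.

1854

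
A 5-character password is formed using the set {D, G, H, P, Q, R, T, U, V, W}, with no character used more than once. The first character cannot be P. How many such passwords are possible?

The first character has 10−1 = 9 choices (anything except P).
The remaining 4 characters are filled from the other 9 symbols without repetition: 9 × 8 × 7 × 6 = 3024.
Total: 9 × 3024 = 27216.

27216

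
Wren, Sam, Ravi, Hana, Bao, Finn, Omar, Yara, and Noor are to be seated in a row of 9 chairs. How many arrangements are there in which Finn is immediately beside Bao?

Glue Finn and Bao into one block (2 internal orders), leaving 8 units to arrange in a row.
So the count is 2·(8)! = 80640.

80640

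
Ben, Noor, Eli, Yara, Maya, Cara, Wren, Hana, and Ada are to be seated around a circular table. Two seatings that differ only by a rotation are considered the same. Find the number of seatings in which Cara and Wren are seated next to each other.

10080

Treat {Cara, Wren} as one unit (2 internal orders) and seat the resulting 8 units around the table: (7)! circular arrangements.
So 2 × (7)! = 2 × 5040 = 10080.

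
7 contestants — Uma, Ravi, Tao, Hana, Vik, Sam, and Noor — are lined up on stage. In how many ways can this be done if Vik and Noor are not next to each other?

There are 7! = 5040 arrangements in all. If Vik and Noor are adjacent, merging them into one block gives 2·(6)! = 1440 arrangements.
Complementary counting: 5040 − 1440 = 3600.

3600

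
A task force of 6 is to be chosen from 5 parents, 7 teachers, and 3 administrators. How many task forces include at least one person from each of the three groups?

Total 6-person selections from all 15: C(15,6) = 5005.
Subtract selections that omit an entire group: no parents → C(10,6) = 210; no teachers → C(8,6) = 28; no administrators → C(12,6) = 924.
Add back selections omitting two groups (i.e. drawn from a single group): C(5,6) + C(7,6) + C(3,6) = 7.
By inclusion–exclusion: 5005 − 1162 + 7 = 3850.

3850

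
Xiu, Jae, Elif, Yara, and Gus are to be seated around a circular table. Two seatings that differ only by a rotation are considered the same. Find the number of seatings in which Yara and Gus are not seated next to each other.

12

All circular seatings of 5 people number (4)! = 24.
Seatings with Yara beside Gus: treat them as a block with 2 internal orders, giving 2 × (3)! = 12.
Subtracting, 24 − 12 = 12.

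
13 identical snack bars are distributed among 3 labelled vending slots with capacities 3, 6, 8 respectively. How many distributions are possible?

By stars and bars, unrestricted non-negative solutions to x_1+…+x_3 = 13 number C(13+2,2) = 105.
Subtract solutions that violate a single cap (substitute x_i' = x_i − (cap_i+1)): x_1 ≥ 4 gives C(11,2) = 55; x_2 ≥ 7 gives C(8,2) = 28; x_3 ≥ 9 gives C(6,2) = 15. Together 98.
Add back pairs where two caps are both exceeded: 6 + 1 + 0 = 7.
By inclusion–exclusion the count is 105 − 98 + 7 = 14.

14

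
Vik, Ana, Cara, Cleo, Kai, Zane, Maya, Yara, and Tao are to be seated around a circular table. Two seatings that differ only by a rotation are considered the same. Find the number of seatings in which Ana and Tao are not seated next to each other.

Without the restriction there are (8)! = 40320 seatings.
Those with Ana next to Tao: fuse the pair into one unit and seat 8 units around a circle — 2·(7)! = 10080.
Subtracting, 40320 − 10080 = 30240.

30240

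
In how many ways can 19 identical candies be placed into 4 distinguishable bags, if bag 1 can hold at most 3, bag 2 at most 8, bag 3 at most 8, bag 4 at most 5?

52

Without the upper bounds there are C(22,3) = 1540 ways to split 19 among 4 bags.
Subtract solutions that violate a single cap (substitute x_i' = x_i − (cap_i+1)): x_1 ≥ 4 gives C(18,3) = 816; x_2 ≥ 9 gives C(13,3) = 286; x_3 ≥ 9 gives C(13,3) = 286; x_4 ≥ 6 gives C(16,3) = 560. Together 1948.
Add back pairs where two caps are both exceeded: 84 + 84 + 220 + 4 + 35 + 35 = 462.
Subtract triples: 0 + 1 + 1 + 0 = 2.
By inclusion–exclusion the count is 1540 − 1948 + 462 − 2 = 52.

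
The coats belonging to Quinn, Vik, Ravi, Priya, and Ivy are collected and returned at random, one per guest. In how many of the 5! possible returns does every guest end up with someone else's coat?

44

Count assignments avoiding every fixed point. For any j of the 5 guests fixed to their own coat, the other 5−j can be arranged in (5−j)! ways.
By inclusion–exclusion this is Σ_{j=0}^{5} (−1)^j C(5,j)·(5−j)!.
Computing: 120 − 120 + 60 − 20 + 5 − 1 = 44.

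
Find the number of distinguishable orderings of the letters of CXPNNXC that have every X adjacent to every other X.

Treat the 2 copies of X as a single block. The multiset to arrange is then {XX, C, C, N, N, P}, 6 items in all.
That gives (6)!/(2!·2!) = 180 arrangements.

180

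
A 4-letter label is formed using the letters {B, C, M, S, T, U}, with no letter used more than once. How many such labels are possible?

With no repetition, fill the 4 letters in order: 6 choices, then 5, down to 3.
That product is 6 × 5 × 4 × 3 = 360.

360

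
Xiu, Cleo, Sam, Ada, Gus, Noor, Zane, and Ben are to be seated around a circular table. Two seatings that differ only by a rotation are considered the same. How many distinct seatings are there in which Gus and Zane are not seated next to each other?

Without the restriction there are (7)! = 5040 seatings.
Seatings with Gus beside Zane: treat them as a block with 2 internal orders, giving 2 × (6)! = 1440.
Subtracting, 5040 − 1440 = 3600.

3600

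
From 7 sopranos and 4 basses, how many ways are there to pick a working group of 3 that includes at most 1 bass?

119

Split by how many basses are chosen (0 through 1).
Sum: C(4,0)·C(7,3) + C(4,1)·C(7,2) = 35 + 84 = 119.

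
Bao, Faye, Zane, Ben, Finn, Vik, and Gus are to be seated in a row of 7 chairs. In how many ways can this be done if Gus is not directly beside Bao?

There are 7! = 5040 arrangements in all. If Gus and Bao are adjacent, merging them into one block gives 2·(6)! = 1440 arrangements.
Complementary counting: 5040 − 1440 = 3600.

3600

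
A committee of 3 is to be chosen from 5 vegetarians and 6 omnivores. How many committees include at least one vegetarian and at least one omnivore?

135

Total 3-person selections from all 11: C(11,3) = 165.
Subtract selections that omit an entire group: no vegetarians → C(6,3) = 20; no omnivores → C(5,3) = 10.
Both groups omitted at once is impossible, so 165 − 30 = 135.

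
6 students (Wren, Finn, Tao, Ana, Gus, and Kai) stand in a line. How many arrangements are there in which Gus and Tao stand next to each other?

240

Glue Gus and Tao into one block (2 internal orders), leaving 5 units to arrange in a row.
So the count is 2·(5)! = 240.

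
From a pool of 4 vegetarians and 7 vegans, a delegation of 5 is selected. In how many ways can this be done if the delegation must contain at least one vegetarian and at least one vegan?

441

Total 5-person selections from all 11: C(11,5) = 462.
Selections missing a whole group: no vegetarians → C(7,5) = 21; no vegans → C(4,5) = 0.
Both groups omitted at once is impossible, so 462 − 21 = 441.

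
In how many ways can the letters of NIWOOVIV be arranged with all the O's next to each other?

1260

Treat the 2 copies of O as a single block. The multiset to arrange is then {OO, I, I, N, V, V, W}, 7 items in all.
That gives (7)!/(2!·2!) = 1260 arrangements.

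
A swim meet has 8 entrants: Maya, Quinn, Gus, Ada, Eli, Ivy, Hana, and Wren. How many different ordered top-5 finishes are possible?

6720

There are 8 choices for 1st place, 7 for 2nd, and so on down to 4 for position 5.
That gives 8 × 7 × 6 × 5 × 4 = 6720.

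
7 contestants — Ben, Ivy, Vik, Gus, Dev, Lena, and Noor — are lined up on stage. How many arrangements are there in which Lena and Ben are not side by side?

There are 7! = 5040 arrangements in all. If Lena and Ben are adjacent, merging them into one block gives 2·(6)! = 1440 arrangements.
So 5040 − 1440 = 3600 arrangements keep them apart.

3600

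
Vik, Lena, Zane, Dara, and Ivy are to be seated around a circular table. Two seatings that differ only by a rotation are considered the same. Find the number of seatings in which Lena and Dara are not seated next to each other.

Without the restriction there are (4)! = 24 seatings.
Seatings with Lena beside Dara: treat them as a block with 2 internal orders, giving 2 × (3)! = 12.
Subtracting, 24 − 12 = 12.

12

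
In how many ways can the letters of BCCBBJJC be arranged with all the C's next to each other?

60

Treat the 3 copies of C as a single block. The multiset to arrange is then {CCC, B, B, B, J, J}, 6 items in all.
That gives (6)!/(3!·2!) = 60 arrangements.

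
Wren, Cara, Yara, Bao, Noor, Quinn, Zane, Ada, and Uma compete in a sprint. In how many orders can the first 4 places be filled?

3024

There are 9 choices for 1st place, 8 for 2nd, and so on down to 6 for position 4.
That gives 9 × 8 × 7 × 6 = 3024.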